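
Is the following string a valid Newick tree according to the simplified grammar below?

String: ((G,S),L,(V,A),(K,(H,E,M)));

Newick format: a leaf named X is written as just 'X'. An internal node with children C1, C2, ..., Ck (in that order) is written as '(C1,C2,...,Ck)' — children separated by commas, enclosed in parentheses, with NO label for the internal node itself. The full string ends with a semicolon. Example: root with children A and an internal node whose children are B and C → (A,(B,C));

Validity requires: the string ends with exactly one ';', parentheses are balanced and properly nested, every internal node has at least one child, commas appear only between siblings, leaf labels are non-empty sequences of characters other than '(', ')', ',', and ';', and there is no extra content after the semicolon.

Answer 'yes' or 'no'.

Input: ((G,S),L,(V,A),(K,(H,E,M)));
Paren balance: 5 '(' vs 5 ')' OK
Ends with single ';': True
Full parse: OK
Valid: True

Answer: yes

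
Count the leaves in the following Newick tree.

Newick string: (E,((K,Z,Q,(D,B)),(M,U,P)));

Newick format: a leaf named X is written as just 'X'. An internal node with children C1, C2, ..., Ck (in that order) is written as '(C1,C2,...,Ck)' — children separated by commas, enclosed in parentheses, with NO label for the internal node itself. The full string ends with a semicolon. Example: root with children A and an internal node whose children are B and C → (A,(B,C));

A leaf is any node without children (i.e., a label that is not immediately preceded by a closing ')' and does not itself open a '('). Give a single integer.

Answer: 9

Derivation:
Newick: (E,((K,Z,Q,(D,B)),(M,U,P)));
Scan left-to-right; a leaf is any maximal label run not followed by '(':
  pos 1: leaf 'E' → count = 1
  pos 5: leaf 'K' → count = 2
  pos 7: leaf 'Z' → count = 3
  pos 9: leaf 'Q' → count = 4
  pos 12: leaf 'D' → count = 5
  pos 14: leaf 'B' → count = 6
  pos 19: leaf 'M' → count = 7
  pos 21: leaf 'U' → count = 8
  pos 23: leaf 'P' → count = 9
Total leaves: 9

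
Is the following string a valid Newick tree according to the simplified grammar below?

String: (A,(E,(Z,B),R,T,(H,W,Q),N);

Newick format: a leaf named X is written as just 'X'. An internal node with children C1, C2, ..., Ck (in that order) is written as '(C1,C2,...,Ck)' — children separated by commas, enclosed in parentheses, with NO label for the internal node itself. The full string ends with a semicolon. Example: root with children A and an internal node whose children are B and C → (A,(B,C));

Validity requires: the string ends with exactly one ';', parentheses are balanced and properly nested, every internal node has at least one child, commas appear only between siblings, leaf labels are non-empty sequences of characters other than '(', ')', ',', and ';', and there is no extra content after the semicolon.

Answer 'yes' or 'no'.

Input: (A,(E,(Z,B),R,T,(H,W,Q),N);
Paren balance: 4 '(' vs 3 ')' MISMATCH
Ends with single ';': True
Full parse: FAILS (expected , or ) at pos 26)
Valid: False

Answer: no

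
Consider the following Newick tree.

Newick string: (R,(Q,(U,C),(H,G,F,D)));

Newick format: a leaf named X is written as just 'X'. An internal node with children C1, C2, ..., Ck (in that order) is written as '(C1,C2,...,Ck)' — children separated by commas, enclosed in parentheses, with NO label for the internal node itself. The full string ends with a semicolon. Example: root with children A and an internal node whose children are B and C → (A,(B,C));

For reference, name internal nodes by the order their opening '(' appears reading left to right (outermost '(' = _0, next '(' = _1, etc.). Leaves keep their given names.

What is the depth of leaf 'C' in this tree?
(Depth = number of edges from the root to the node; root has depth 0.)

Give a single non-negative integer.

Answer: 3

Derivation:
Newick: (R,(Q,(U,C),(H,G,F,D)));
Naming internals by '(' encounter order: outermost '(' = _0, next = _1, ...
Query node: C
Path from root: _0 -> _1 -> _2 -> C
Depth of C: 3 (number of edges from root)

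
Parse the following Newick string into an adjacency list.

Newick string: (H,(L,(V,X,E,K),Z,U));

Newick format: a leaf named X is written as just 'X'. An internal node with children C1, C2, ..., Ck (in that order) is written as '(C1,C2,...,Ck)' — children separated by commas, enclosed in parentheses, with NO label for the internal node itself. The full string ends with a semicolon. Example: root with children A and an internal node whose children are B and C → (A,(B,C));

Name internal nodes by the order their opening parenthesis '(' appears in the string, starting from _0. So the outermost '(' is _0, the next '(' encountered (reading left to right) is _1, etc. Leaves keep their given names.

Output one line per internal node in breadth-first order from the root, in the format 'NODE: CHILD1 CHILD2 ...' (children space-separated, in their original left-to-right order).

Answer: _0: H _1
_1: L _2 Z U
_2: V X E K

Derivation:
Input: (H,(L,(V,X,E,K),Z,U));
Scanning left-to-right, naming '(' by encounter order:
  pos 0: '(' -> open internal node _0 (depth 1)
  pos 3: '(' -> open internal node _1 (depth 2)
  pos 6: '(' -> open internal node _2 (depth 3)
  pos 14: ')' -> close internal node _2 (now at depth 2)
  pos 19: ')' -> close internal node _1 (now at depth 1)
  pos 20: ')' -> close internal node _0 (now at depth 0)
Total internal nodes: 3
BFS adjacency from root:
  _0: H _1
  _1: L _2 Z U
  _2: V X E K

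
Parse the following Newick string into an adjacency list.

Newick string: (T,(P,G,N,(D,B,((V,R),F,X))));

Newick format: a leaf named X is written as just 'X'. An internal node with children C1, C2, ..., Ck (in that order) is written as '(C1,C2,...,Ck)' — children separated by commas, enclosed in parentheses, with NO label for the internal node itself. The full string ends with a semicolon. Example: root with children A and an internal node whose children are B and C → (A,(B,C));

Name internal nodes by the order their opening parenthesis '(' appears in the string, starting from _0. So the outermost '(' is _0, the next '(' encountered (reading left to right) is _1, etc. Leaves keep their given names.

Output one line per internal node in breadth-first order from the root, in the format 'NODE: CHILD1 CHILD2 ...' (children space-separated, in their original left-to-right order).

Answer: _0: T _1
_1: P G N _2
_2: D B _3
_3: _4 F X
_4: V R

Derivation:
Input: (T,(P,G,N,(D,B,((V,R),F,X))));
Scanning left-to-right, naming '(' by encounter order:
  pos 0: '(' -> open internal node _0 (depth 1)
  pos 3: '(' -> open internal node _1 (depth 2)
  pos 10: '(' -> open internal node _2 (depth 3)
  pos 15: '(' -> open internal node _3 (depth 4)
  pos 16: '(' -> open internal node _4 (depth 5)
  pos 20: ')' -> close internal node _4 (now at depth 4)
  pos 25: ')' -> close internal node _3 (now at depth 3)
  pos 26: ')' -> close internal node _2 (now at depth 2)
  pos 27: ')' -> close internal node _1 (now at depth 1)
  pos 28: ')' -> close internal node _0 (now at depth 0)
Total internal nodes: 5
BFS adjacency from root:
  _0: T _1
  _1: P G N _2
  _2: D B _3
  _3: _4 F X
  _4: V R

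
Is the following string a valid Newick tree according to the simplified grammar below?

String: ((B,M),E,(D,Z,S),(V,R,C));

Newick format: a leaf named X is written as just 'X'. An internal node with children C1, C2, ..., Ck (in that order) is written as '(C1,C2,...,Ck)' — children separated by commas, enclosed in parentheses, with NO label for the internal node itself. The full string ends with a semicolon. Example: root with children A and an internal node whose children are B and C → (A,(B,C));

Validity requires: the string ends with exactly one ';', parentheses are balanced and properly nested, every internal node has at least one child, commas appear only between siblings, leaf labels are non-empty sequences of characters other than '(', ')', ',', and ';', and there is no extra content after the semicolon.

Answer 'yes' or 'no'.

Answer: yes

Derivation:
Input: ((B,M),E,(D,Z,S),(V,R,C));
Paren balance: 4 '(' vs 4 ')' OK
Ends with single ';': True
Full parse: OK
Valid: True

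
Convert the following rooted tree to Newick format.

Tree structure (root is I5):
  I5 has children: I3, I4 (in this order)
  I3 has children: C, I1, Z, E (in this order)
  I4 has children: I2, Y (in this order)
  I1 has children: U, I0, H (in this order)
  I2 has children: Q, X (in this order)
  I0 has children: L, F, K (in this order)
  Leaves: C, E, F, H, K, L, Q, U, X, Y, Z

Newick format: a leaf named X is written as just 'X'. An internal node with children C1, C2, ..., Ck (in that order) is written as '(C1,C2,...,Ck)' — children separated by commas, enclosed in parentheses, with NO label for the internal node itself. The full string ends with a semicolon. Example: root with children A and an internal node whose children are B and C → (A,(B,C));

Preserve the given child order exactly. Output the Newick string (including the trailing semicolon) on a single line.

internal I5 with children ['I3', 'I4']
  internal I3 with children ['C', 'I1', 'Z', 'E']
    leaf 'C' → 'C'
    internal I1 with children ['U', 'I0', 'H']
      leaf 'U' → 'U'
      internal I0 with children ['L', 'F', 'K']
        leaf 'L' → 'L'
        leaf 'F' → 'F'
        leaf 'K' → 'K'
      → '(L,F,K)'
      leaf 'H' → 'H'
    → '(U,(L,F,K),H)'
    leaf 'Z' → 'Z'
    leaf 'E' → 'E'
  → '(C,(U,(L,F,K),H),Z,E)'
  internal I4 with children ['I2', 'Y']
    internal I2 with children ['Q', 'X']
      leaf 'Q' → 'Q'
      leaf 'X' → 'X'
    → '(Q,X)'
    leaf 'Y' → 'Y'
  → '((Q,X),Y)'
→ '((C,(U,(L,F,K),H),Z,E),((Q,X),Y))'
Final: ((C,(U,(L,F,K),H),Z,E),((Q,X),Y));

Answer: ((C,(U,(L,F,K),H),Z,E),((Q,X),Y));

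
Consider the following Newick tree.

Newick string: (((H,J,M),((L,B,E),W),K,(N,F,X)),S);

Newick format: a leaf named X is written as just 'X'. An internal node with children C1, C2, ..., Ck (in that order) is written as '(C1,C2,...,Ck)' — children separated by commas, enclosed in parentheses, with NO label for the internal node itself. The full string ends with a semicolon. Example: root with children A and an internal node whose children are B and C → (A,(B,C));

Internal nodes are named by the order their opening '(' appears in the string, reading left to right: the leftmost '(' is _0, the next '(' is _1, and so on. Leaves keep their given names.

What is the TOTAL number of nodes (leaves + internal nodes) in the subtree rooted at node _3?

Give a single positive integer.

Newick: (((H,J,M),((L,B,E),W),K,(N,F,X)),S);
Locate _3: it is the '(' at position 10 (the 4th '(' reading left to right).
Query: subtree rooted at _3
_3: subtree_size = 1 + 5
  _4: subtree_size = 1 + 3
    L: subtree_size = 1 + 0
    B: subtree_size = 1 + 0
    E: subtree_size = 1 + 0
  W: subtree_size = 1 + 0
Total subtree size of _3: 6

Answer: 6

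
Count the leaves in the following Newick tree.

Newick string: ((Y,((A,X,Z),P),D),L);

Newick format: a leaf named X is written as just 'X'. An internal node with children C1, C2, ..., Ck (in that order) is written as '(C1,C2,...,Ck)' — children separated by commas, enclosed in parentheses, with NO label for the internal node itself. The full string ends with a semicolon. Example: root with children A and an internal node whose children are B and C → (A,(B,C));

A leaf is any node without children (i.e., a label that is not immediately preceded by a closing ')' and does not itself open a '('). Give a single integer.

Answer: 7

Derivation:
Newick: ((Y,((A,X,Z),P),D),L);
Scan left-to-right; a leaf is any maximal label run not followed by '(':
  pos 2: leaf 'Y' → count = 1
  pos 6: leaf 'A' → count = 2
  pos 8: leaf 'X' → count = 3
  pos 10: leaf 'Z' → count = 4
  pos 13: leaf 'P' → count = 5
  pos 16: leaf 'D' → count = 6
  pos 19: leaf 'L' → count = 7
Total leaves: 7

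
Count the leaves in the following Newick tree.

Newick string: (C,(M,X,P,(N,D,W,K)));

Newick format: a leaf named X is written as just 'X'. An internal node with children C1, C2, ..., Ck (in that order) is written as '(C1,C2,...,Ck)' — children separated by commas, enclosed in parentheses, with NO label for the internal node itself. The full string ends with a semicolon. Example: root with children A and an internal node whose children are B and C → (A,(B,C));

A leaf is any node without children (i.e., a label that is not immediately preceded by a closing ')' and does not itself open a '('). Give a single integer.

Newick: (C,(M,X,P,(N,D,W,K)));
Scan left-to-right; a leaf is any maximal label run not followed by '(':
  pos 1: leaf 'C' → count = 1
  pos 4: leaf 'M' → count = 2
  pos 6: leaf 'X' → count = 3
  pos 8: leaf 'P' → count = 4
  pos 11: leaf 'N' → count = 5
  pos 13: leaf 'D' → count = 6
  pos 15: leaf 'W' → count = 7
  pos 17: leaf 'K' → count = 8
Total leaves: 8

Answer: 8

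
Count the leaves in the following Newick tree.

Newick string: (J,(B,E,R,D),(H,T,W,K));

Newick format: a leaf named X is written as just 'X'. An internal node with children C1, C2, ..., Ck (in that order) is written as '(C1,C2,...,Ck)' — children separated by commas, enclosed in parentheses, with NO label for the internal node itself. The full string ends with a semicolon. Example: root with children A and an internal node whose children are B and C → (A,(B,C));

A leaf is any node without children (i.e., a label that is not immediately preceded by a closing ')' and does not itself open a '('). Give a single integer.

Answer: 9

Derivation:
Newick: (J,(B,E,R,D),(H,T,W,K));
Scan left-to-right; a leaf is any maximal label run not followed by '(':
  pos 1: leaf 'J' → count = 1
  pos 4: leaf 'B' → count = 2
  pos 6: leaf 'E' → count = 3
  pos 8: leaf 'R' → count = 4
  pos 10: leaf 'D' → count = 5
  pos 14: leaf 'H' → count = 6
  pos 16: leaf 'T' → count = 7
  pos 18: leaf 'W' → count = 8
  pos 20: leaf 'K' → count = 9
Total leaves: 9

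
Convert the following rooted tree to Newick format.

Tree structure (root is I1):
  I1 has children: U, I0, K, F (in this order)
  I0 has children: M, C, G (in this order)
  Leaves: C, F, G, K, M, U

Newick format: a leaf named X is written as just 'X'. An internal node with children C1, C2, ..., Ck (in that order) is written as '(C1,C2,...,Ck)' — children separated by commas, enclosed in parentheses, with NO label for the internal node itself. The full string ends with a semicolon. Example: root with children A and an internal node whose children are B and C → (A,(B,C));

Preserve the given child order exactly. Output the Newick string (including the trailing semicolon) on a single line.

Answer: (U,(M,C,G),K,F);

Derivation:
internal I1 with children ['U', 'I0', 'K', 'F']
  leaf 'U' → 'U'
  internal I0 with children ['M', 'C', 'G']
    leaf 'M' → 'M'
    leaf 'C' → 'C'
    leaf 'G' → 'G'
  → '(M,C,G)'
  leaf 'K' → 'K'
  leaf 'F' → 'F'
→ '(U,(M,C,G),K,F)'
Final: (U,(M,C,G),K,F);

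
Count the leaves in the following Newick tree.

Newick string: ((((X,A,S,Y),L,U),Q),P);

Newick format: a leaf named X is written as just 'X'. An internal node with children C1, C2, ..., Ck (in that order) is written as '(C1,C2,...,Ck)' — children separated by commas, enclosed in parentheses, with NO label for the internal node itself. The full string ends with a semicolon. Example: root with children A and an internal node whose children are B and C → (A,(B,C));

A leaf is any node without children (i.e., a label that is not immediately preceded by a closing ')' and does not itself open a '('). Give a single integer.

Answer: 8

Derivation:
Newick: ((((X,A,S,Y),L,U),Q),P);
Scan left-to-right; a leaf is any maximal label run not followed by '(':
  pos 4: leaf 'X' → count = 1
  pos 6: leaf 'A' → count = 2
  pos 8: leaf 'S' → count = 3
  pos 10: leaf 'Y' → count = 4
  pos 13: leaf 'L' → count = 5
  pos 15: leaf 'U' → count = 6
  pos 18: leaf 'Q' → count = 7
  pos 21: leaf 'P' → count = 8
Total leaves: 8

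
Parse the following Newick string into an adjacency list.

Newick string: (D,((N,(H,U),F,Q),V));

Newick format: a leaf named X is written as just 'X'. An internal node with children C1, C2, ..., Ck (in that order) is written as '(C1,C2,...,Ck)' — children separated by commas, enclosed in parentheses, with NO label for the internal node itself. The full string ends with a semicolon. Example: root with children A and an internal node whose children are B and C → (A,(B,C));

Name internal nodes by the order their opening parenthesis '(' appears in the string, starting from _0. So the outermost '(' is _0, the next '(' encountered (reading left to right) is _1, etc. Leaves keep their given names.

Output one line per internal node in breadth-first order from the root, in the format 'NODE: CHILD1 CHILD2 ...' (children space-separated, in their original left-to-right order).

Input: (D,((N,(H,U),F,Q),V));
Scanning left-to-right, naming '(' by encounter order:
  pos 0: '(' -> open internal node _0 (depth 1)
  pos 3: '(' -> open internal node _1 (depth 2)
  pos 4: '(' -> open internal node _2 (depth 3)
  pos 7: '(' -> open internal node _3 (depth 4)
  pos 11: ')' -> close internal node _3 (now at depth 3)
  pos 16: ')' -> close internal node _2 (now at depth 2)
  pos 19: ')' -> close internal node _1 (now at depth 1)
  pos 20: ')' -> close internal node _0 (now at depth 0)
Total internal nodes: 4
BFS adjacency from root:
  _0: D _1
  _1: _2 V
  _2: N _3 F Q
  _3: H U

Answer: _0: D _1
_1: _2 V
_2: N _3 F Q
_3: H U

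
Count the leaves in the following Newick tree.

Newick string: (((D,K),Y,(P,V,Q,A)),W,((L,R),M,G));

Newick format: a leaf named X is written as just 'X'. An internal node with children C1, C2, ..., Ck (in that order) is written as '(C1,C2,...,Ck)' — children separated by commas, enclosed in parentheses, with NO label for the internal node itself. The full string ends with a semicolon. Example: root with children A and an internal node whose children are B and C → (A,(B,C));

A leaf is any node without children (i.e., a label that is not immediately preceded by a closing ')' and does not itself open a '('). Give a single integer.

Newick: (((D,K),Y,(P,V,Q,A)),W,((L,R),M,G));
Scan left-to-right; a leaf is any maximal label run not followed by '(':
  pos 3: leaf 'D' → count = 1
  pos 5: leaf 'K' → count = 2
  pos 8: leaf 'Y' → count = 3
  pos 11: leaf 'P' → count = 4
  pos 13: leaf 'V' → count = 5
  pos 15: leaf 'Q' → count = 6
  pos 17: leaf 'A' → count = 7
  pos 21: leaf 'W' → count = 8
  pos 25: leaf 'L' → count = 9
  pos 27: leaf 'R' → count = 10
  pos 30: leaf 'M' → count = 11
  pos 32: leaf 'G' → count = 12
Total leaves: 12

Answer: 12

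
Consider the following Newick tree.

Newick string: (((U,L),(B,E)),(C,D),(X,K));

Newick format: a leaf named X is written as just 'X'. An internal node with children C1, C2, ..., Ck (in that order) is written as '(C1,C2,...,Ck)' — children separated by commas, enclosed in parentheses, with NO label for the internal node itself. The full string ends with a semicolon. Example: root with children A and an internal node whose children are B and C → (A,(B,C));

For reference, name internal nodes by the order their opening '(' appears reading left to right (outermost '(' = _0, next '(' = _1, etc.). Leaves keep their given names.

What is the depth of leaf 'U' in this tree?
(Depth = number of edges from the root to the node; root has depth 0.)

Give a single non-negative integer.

Answer: 3

Derivation:
Newick: (((U,L),(B,E)),(C,D),(X,K));
Naming internals by '(' encounter order: outermost '(' = _0, next = _1, ...
Query node: U
Path from root: _0 -> _1 -> _2 -> U
Depth of U: 3 (number of edges from root)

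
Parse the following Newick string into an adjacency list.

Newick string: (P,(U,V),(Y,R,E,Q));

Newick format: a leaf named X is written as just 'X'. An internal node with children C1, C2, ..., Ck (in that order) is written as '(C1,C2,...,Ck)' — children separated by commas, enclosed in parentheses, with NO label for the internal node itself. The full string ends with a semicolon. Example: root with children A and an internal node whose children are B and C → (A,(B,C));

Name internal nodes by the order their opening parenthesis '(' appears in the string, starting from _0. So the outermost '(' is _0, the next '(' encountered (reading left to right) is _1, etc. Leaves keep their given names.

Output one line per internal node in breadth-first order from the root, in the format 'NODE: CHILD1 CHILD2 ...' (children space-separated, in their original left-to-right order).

Input: (P,(U,V),(Y,R,E,Q));
Scanning left-to-right, naming '(' by encounter order:
  pos 0: '(' -> open internal node _0 (depth 1)
  pos 3: '(' -> open internal node _1 (depth 2)
  pos 7: ')' -> close internal node _1 (now at depth 1)
  pos 9: '(' -> open internal node _2 (depth 2)
  pos 17: ')' -> close internal node _2 (now at depth 1)
  pos 18: ')' -> close internal node _0 (now at depth 0)
Total internal nodes: 3
BFS adjacency from root:
  _0: P _1 _2
  _1: U V
  _2: Y R E Q

Answer: _0: P _1 _2
_1: U V
_2: Y R E Q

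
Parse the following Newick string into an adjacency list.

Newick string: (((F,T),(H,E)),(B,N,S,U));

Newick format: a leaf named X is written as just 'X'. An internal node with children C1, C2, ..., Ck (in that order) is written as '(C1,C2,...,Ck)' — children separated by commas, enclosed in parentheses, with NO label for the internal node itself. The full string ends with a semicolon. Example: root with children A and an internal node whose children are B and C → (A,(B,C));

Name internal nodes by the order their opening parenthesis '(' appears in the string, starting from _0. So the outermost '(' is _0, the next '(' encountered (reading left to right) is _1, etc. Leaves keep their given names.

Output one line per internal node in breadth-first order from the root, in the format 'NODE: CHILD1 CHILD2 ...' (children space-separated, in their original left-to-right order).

Input: (((F,T),(H,E)),(B,N,S,U));
Scanning left-to-right, naming '(' by encounter order:
  pos 0: '(' -> open internal node _0 (depth 1)
  pos 1: '(' -> open internal node _1 (depth 2)
  pos 2: '(' -> open internal node _2 (depth 3)
  pos 6: ')' -> close internal node _2 (now at depth 2)
  pos 8: '(' -> open internal node _3 (depth 3)
  pos 12: ')' -> close internal node _3 (now at depth 2)
  pos 13: ')' -> close internal node _1 (now at depth 1)
  pos 15: '(' -> open internal node _4 (depth 2)
  pos 23: ')' -> close internal node _4 (now at depth 1)
  pos 24: ')' -> close internal node _0 (now at depth 0)
Total internal nodes: 5
BFS adjacency from root:
  _0: _1 _4
  _1: _2 _3
  _4: B N S U
  _2: F T
  _3: H E

Answer: _0: _1 _4
_1: _2 _3
_4: B N S U
_2: F T
_3: H E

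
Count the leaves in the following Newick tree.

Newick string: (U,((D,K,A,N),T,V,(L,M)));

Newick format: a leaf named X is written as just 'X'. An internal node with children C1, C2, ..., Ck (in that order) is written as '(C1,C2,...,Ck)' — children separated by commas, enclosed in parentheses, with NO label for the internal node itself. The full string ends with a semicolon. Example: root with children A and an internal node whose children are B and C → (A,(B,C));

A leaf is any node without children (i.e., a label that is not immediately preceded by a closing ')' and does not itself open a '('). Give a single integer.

Newick: (U,((D,K,A,N),T,V,(L,M)));
Scan left-to-right; a leaf is any maximal label run not followed by '(':
  pos 1: leaf 'U' → count = 1
  pos 5: leaf 'D' → count = 2
  pos 7: leaf 'K' → count = 3
  pos 9: leaf 'A' → count = 4
  pos 11: leaf 'N' → count = 5
  pos 14: leaf 'T' → count = 6
  pos 16: leaf 'V' → count = 7
  pos 19: leaf 'L' → count = 8
  pos 21: leaf 'M' → count = 9
Total leaves: 9

Answer: 9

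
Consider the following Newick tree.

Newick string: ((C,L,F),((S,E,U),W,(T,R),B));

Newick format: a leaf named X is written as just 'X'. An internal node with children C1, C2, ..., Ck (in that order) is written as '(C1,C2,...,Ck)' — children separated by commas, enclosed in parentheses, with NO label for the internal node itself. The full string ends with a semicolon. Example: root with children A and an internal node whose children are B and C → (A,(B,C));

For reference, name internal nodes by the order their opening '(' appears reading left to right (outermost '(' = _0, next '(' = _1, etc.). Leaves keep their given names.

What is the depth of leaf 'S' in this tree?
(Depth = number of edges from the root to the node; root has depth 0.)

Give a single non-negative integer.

Newick: ((C,L,F),((S,E,U),W,(T,R),B));
Naming internals by '(' encounter order: outermost '(' = _0, next = _1, ...
Query node: S
Path from root: _0 -> _2 -> _3 -> S
Depth of S: 3 (number of edges from root)

Answer: 3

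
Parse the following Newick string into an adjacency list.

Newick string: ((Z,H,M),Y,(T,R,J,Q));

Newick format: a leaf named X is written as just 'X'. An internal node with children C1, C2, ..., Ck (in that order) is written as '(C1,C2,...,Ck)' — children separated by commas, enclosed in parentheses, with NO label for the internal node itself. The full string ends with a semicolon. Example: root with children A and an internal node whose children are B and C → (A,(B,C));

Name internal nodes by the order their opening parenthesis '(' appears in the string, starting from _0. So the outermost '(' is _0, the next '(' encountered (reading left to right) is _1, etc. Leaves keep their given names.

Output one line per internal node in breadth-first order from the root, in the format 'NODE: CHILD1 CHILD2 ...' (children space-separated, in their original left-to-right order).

Answer: _0: _1 Y _2
_1: Z H M
_2: T R J Q

Derivation:
Input: ((Z,H,M),Y,(T,R,J,Q));
Scanning left-to-right, naming '(' by encounter order:
  pos 0: '(' -> open internal node _0 (depth 1)
  pos 1: '(' -> open internal node _1 (depth 2)
  pos 7: ')' -> close internal node _1 (now at depth 1)
  pos 11: '(' -> open internal node _2 (depth 2)
  pos 19: ')' -> close internal node _2 (now at depth 1)
  pos 20: ')' -> close internal node _0 (now at depth 0)
Total internal nodes: 3
BFS adjacency from root:
  _0: _1 Y _2
  _1: Z H M
  _2: T R J Q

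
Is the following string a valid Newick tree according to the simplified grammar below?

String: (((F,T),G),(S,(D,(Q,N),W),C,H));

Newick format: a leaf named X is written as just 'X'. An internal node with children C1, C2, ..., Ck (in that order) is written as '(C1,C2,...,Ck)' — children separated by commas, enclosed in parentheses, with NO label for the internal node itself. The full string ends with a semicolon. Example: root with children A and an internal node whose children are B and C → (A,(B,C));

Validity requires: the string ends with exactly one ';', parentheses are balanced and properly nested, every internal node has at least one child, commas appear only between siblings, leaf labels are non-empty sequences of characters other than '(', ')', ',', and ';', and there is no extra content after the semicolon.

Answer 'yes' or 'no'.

Input: (((F,T),G),(S,(D,(Q,N),W),C,H));
Paren balance: 6 '(' vs 6 ')' OK
Ends with single ';': True
Full parse: OK
Valid: True

Answer: yes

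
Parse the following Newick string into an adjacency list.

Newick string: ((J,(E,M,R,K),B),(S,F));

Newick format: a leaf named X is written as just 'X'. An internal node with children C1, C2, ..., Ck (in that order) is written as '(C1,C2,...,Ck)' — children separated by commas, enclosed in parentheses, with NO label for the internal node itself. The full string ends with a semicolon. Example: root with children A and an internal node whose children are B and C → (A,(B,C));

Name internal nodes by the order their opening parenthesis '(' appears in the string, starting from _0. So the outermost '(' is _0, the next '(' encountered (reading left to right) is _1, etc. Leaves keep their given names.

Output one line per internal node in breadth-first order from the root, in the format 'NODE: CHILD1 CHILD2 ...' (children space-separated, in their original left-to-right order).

Answer: _0: _1 _3
_1: J _2 B
_3: S F
_2: E M R K

Derivation:
Input: ((J,(E,M,R,K),B),(S,F));
Scanning left-to-right, naming '(' by encounter order:
  pos 0: '(' -> open internal node _0 (depth 1)
  pos 1: '(' -> open internal node _1 (depth 2)
  pos 4: '(' -> open internal node _2 (depth 3)
  pos 12: ')' -> close internal node _2 (now at depth 2)
  pos 15: ')' -> close internal node _1 (now at depth 1)
  pos 17: '(' -> open internal node _3 (depth 2)
  pos 21: ')' -> close internal node _3 (now at depth 1)
  pos 22: ')' -> close internal node _0 (now at depth 0)
Total internal nodes: 4
BFS adjacency from root:
  _0: _1 _3
  _1: J _2 B
  _3: S F
  _2: E M R K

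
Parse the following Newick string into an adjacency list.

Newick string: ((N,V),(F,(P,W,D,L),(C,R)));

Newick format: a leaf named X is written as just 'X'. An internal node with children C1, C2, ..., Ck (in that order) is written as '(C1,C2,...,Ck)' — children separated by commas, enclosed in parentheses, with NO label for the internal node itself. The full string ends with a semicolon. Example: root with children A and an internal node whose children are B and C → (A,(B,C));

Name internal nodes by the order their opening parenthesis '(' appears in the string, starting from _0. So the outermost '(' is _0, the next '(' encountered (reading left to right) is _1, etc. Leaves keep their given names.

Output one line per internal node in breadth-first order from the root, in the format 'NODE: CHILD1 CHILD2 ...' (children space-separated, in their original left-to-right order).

Answer: _0: _1 _2
_1: N V
_2: F _3 _4
_3: P W D L
_4: C R

Derivation:
Input: ((N,V),(F,(P,W,D,L),(C,R)));
Scanning left-to-right, naming '(' by encounter order:
  pos 0: '(' -> open internal node _0 (depth 1)
  pos 1: '(' -> open internal node _1 (depth 2)
  pos 5: ')' -> close internal node _1 (now at depth 1)
  pos 7: '(' -> open internal node _2 (depth 2)
  pos 10: '(' -> open internal node _3 (depth 3)
  pos 18: ')' -> close internal node _3 (now at depth 2)
  pos 20: '(' -> open internal node _4 (depth 3)
  pos 24: ')' -> close internal node _4 (now at depth 2)
  pos 25: ')' -> close internal node _2 (now at depth 1)
  pos 26: ')' -> close internal node _0 (now at depth 0)
Total internal nodes: 5
BFS adjacency from root:
  _0: _1 _2
  _1: N V
  _2: F _3 _4
  _3: P W D L
  _4: C R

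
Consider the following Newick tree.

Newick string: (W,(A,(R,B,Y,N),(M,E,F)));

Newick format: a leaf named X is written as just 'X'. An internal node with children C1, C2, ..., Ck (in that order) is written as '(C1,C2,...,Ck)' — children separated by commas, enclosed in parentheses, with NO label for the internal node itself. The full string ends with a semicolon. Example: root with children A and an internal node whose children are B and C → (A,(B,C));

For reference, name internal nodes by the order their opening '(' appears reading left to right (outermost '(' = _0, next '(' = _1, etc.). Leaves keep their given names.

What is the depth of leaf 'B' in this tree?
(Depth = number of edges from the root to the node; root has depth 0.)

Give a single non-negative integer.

Answer: 3

Derivation:
Newick: (W,(A,(R,B,Y,N),(M,E,F)));
Naming internals by '(' encounter order: outermost '(' = _0, next = _1, ...
Query node: B
Path from root: _0 -> _1 -> _2 -> B
Depth of B: 3 (number of edges from root)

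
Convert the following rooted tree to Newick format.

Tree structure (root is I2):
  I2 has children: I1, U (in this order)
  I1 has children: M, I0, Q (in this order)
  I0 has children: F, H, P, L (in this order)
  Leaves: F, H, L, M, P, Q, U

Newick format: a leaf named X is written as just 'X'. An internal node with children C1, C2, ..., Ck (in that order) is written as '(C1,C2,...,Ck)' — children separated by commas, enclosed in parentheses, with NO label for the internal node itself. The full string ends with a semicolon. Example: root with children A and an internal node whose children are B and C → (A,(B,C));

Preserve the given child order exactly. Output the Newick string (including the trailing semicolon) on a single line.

Answer: ((M,(F,H,P,L),Q),U);

Derivation:
internal I2 with children ['I1', 'U']
  internal I1 with children ['M', 'I0', 'Q']
    leaf 'M' → 'M'
    internal I0 with children ['F', 'H', 'P', 'L']
      leaf 'F' → 'F'
      leaf 'H' → 'H'
      leaf 'P' → 'P'
      leaf 'L' → 'L'
    → '(F,H,P,L)'
    leaf 'Q' → 'Q'
  → '(M,(F,H,P,L),Q)'
  leaf 'U' → 'U'
→ '((M,(F,H,P,L),Q),U)'
Final: ((M,(F,H,P,L),Q),U);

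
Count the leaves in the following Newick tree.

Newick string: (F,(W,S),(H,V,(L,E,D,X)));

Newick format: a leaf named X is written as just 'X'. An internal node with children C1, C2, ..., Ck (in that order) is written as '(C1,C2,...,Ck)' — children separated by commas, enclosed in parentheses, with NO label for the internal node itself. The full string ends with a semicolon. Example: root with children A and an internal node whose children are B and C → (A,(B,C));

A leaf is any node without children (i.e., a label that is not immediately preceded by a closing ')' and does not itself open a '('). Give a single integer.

Answer: 9

Derivation:
Newick: (F,(W,S),(H,V,(L,E,D,X)));
Scan left-to-right; a leaf is any maximal label run not followed by '(':
  pos 1: leaf 'F' → count = 1
  pos 4: leaf 'W' → count = 2
  pos 6: leaf 'S' → count = 3
  pos 10: leaf 'H' → count = 4
  pos 12: leaf 'V' → count = 5
  pos 15: leaf 'L' → count = 6
  pos 17: leaf 'E' → count = 7
  pos 19: leaf 'D' → count = 8
  pos 21: leaf 'X' → count = 9
Total leaves: 9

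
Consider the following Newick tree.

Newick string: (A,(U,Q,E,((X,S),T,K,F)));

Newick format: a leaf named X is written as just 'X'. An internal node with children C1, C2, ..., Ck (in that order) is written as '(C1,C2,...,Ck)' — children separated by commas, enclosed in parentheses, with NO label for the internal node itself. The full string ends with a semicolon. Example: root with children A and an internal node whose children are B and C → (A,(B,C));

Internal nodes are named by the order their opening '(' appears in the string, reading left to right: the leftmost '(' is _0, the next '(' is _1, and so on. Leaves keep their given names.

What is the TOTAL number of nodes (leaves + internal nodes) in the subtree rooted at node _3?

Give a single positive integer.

Answer: 3

Derivation:
Newick: (A,(U,Q,E,((X,S),T,K,F)));
Locate _3: it is the '(' at position 11 (the 4th '(' reading left to right).
Query: subtree rooted at _3
_3: subtree_size = 1 + 2
  X: subtree_size = 1 + 0
  S: subtree_size = 1 + 0
Total subtree size of _3: 3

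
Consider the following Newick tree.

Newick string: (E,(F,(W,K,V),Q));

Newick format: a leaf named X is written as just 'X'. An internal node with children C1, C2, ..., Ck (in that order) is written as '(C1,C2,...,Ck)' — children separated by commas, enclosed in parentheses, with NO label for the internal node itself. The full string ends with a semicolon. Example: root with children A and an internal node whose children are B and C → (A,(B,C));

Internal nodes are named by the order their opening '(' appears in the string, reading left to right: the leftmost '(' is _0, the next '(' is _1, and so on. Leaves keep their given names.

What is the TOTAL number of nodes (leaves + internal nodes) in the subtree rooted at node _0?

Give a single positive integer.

Answer: 9

Derivation:
Newick: (E,(F,(W,K,V),Q));
Locate _0: it is the '(' at position 0 (the 1st '(' reading left to right).
Query: subtree rooted at _0
_0: subtree_size = 1 + 8
  E: subtree_size = 1 + 0
  _1: subtree_size = 1 + 6
    F: subtree_size = 1 + 0
    _2: subtree_size = 1 + 3
      W: subtree_size = 1 + 0
      K: subtree_size = 1 + 0
      V: subtree_size = 1 + 0
    Q: subtree_size = 1 + 0
Total subtree size of _0: 9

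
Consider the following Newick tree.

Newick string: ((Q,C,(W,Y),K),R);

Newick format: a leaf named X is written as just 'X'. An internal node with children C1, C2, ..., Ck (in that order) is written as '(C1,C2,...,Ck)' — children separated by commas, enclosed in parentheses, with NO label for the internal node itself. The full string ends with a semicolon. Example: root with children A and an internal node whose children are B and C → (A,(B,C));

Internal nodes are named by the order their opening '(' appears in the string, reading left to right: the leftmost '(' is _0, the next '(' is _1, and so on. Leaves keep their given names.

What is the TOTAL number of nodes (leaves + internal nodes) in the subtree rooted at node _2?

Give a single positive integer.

Newick: ((Q,C,(W,Y),K),R);
Locate _2: it is the '(' at position 6 (the 3rd '(' reading left to right).
Query: subtree rooted at _2
_2: subtree_size = 1 + 2
  W: subtree_size = 1 + 0
  Y: subtree_size = 1 + 0
Total subtree size of _2: 3

Answer: 3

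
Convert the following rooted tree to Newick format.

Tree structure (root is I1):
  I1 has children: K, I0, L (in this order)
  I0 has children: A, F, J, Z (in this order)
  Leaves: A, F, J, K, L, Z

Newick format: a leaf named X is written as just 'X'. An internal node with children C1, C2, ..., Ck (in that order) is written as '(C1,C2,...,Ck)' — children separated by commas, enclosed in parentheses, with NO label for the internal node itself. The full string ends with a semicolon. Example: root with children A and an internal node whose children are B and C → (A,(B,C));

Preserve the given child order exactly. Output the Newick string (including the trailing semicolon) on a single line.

Answer: (K,(A,F,J,Z),L);

Derivation:
internal I1 with children ['K', 'I0', 'L']
  leaf 'K' → 'K'
  internal I0 with children ['A', 'F', 'J', 'Z']
    leaf 'A' → 'A'
    leaf 'F' → 'F'
    leaf 'J' → 'J'
    leaf 'Z' → 'Z'
  → '(A,F,J,Z)'
  leaf 'L' → 'L'
→ '(K,(A,F,J,Z),L)'
Final: (K,(A,F,J,Z),L);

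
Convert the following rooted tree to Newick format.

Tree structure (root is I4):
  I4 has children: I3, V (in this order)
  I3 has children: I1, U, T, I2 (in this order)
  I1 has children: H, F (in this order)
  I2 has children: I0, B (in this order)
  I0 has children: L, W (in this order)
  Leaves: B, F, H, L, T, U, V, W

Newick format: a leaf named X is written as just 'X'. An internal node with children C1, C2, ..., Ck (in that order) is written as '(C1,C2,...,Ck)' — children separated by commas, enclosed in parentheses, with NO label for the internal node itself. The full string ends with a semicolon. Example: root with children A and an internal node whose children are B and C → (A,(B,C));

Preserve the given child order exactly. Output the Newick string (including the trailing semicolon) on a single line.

Answer: (((H,F),U,T,((L,W),B)),V);

Derivation:
internal I4 with children ['I3', 'V']
  internal I3 with children ['I1', 'U', 'T', 'I2']
    internal I1 with children ['H', 'F']
      leaf 'H' → 'H'
      leaf 'F' → 'F'
    → '(H,F)'
    leaf 'U' → 'U'
    leaf 'T' → 'T'
    internal I2 with children ['I0', 'B']
      internal I0 with children ['L', 'W']
        leaf 'L' → 'L'
        leaf 'W' → 'W'
      → '(L,W)'
      leaf 'B' → 'B'
    → '((L,W),B)'
  → '((H,F),U,T,((L,W),B))'
  leaf 'V' → 'V'
→ '(((H,F),U,T,((L,W),B)),V)'
Final: (((H,F),U,T,((L,W),B)),V);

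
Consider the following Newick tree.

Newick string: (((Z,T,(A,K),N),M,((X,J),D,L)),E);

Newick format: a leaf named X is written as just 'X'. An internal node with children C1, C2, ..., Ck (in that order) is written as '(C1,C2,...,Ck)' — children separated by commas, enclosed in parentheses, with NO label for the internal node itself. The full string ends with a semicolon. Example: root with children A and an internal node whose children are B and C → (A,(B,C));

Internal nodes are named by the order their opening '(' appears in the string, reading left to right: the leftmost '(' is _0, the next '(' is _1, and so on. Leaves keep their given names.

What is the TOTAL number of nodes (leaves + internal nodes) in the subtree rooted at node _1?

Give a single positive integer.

Newick: (((Z,T,(A,K),N),M,((X,J),D,L)),E);
Locate _1: it is the '(' at position 1 (the 2nd '(' reading left to right).
Query: subtree rooted at _1
_1: subtree_size = 1 + 14
  _2: subtree_size = 1 + 6
    Z: subtree_size = 1 + 0
    T: subtree_size = 1 + 0
    _3: subtree_size = 1 + 2
      A: subtree_size = 1 + 0
      K: subtree_size = 1 + 0
    N: subtree_size = 1 + 0
  M: subtree_size = 1 + 0
  _4: subtree_size = 1 + 5
    _5: subtree_size = 1 + 2
      X: subtree_size = 1 + 0
      J: subtree_size = 1 + 0
    D: subtree_size = 1 + 0
    L: subtree_size = 1 + 0
Total subtree size of _1: 15

Answer: 15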